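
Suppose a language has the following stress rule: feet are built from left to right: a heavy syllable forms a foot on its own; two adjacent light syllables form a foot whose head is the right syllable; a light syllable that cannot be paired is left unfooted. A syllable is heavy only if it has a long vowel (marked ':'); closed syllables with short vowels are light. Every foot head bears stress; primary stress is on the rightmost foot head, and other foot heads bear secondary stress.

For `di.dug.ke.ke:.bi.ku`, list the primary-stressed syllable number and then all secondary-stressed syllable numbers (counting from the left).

primary 6, secondary 2, 4

Weights: 1 di L, 2 dug L, 3 ke L, 4 ke: H, 5 bi L, 6 ku L.
Parse left to right (heavy = foot alone; LL = one foot; stranded L unfooted): (di.ˈdug) ke (ˈke:) (bi.ˈku).
Foot heads: 2, 4, 6.
Primary stress on the rightmost head = syllable 6.
Secondary stress on 2, 4: di.ˌdug.ke.ˌke:.bi.ˈku.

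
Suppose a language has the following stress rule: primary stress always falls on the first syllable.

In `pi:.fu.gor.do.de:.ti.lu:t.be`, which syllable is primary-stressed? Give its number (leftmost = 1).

The word has 8 syllables; the first syllable is syllable 1 (pi:).
Primary stress: syllable 1 → ˈpi:.fu.gor.do.de:.ti.lu:t.be.

1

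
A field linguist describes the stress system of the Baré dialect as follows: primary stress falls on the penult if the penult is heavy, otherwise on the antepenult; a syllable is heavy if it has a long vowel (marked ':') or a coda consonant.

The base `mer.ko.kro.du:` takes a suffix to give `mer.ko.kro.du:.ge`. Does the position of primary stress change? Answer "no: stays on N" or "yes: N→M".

yes: 2→4

Base `mer.ko.kro.du:` (4 syllables):
  Weights: 2 ko L, 3 kro L, 4 du: H.
  The penult (syllable 3, kro) is light, so stress falls on the antepenult (syllable 2, ko).
  → primary stress on syllable 2.
Suffixed `mer.ko.kro.du:.ge` (5 syllables):
  Weights: 3 kro L, 4 du: H, 5 ge L.
  The penult (syllable 4, du:) is heavy, so it takes stress.
  → primary stress on syllable 4.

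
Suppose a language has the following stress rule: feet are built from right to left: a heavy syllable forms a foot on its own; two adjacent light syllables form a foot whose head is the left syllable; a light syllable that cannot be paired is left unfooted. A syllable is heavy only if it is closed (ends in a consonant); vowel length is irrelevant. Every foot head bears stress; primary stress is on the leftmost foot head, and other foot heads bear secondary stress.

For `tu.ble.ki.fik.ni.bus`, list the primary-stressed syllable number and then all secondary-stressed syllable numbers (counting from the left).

Weights: 1 tu L, 2 ble L, 3 ki L, 4 fik H, 5 ni L, 6 bus H.
Parse right to left (heavy = foot alone; LL = one foot; stranded L unfooted): tu (ˈble.ki) (ˈfik) ni (ˈbus).
Foot heads: 2, 4, 6.
Primary stress on the leftmost head = syllable 2.
Secondary stress on 4, 6: tu.ˈble.ki.ˌfik.ni.ˌbus.

primary 2, secondary 4, 6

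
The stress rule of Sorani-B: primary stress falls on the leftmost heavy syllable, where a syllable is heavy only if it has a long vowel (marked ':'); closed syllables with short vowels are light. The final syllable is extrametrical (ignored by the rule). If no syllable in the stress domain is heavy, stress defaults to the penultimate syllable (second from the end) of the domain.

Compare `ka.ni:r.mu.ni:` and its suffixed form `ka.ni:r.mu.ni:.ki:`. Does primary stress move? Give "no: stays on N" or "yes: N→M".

Base `ka.ni:r.mu.ni:` (4 syllables):
  The final syllable (4, ni:) is extrametrical; the stress domain is syllables 1–3.
  Weights: 1 ka L, 2 ni:r H, 3 mu L.
  Heavy syllables in the domain: 2. The leftmost is syllable 2 (ni:r).
  → primary stress on syllable 2.
Suffixed `ka.ni:r.mu.ni:.ki:` (5 syllables):
  The final syllable (5, ki:) is extrametrical; the stress domain is syllables 1–4.
  Weights: 1 ka L, 2 ni:r H, 3 mu L, 4 ni: H.
  Heavy syllables in the domain: 2, 4. The leftmost is syllable 2 (ni:r).
  → primary stress on syllable 2.

no: stays on 2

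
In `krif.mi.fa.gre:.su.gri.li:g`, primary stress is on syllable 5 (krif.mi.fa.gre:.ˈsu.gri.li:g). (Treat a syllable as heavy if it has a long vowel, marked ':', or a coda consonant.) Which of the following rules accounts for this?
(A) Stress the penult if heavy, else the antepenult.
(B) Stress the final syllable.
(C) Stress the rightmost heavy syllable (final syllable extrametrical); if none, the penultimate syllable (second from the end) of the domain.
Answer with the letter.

A

Rule A → syllable 5 ✓.
Rule B → syllable 7 (observed: 5).
Rule C → syllable 4 (observed: 5).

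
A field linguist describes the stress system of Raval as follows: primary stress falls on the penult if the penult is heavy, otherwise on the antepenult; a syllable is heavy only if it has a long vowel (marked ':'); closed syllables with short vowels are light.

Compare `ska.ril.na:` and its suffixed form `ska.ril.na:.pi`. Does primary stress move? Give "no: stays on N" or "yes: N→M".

Base `ska.ril.na:` (3 syllables):
  Weights: 1 ska L, 2 ril L, 3 na: H.
  The penult (syllable 2, ril) is light, so stress falls on the antepenult (syllable 1, ska).
  → primary stress on syllable 1.
Suffixed `ska.ril.na:.pi` (4 syllables):
  Weights: 2 ril L, 3 na: H, 4 pi L.
  The penult (syllable 3, na:) is heavy, so it takes stress.
  → primary stress on syllable 3.

yes: 1→3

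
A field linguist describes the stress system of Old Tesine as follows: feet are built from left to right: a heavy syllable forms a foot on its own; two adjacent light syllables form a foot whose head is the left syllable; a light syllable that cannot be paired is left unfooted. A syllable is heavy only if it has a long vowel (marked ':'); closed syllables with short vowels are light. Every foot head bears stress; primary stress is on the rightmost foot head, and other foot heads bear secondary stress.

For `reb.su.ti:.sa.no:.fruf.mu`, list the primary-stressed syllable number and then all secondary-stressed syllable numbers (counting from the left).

Weights: 1 reb L, 2 su L, 3 ti: H, 4 sa L, 5 no: H, 6 fruf L, 7 mu L.
Parse left to right (heavy = foot alone; LL = one foot; stranded L unfooted): (ˈreb.su) (ˈti:) sa (ˈno:) (ˈfruf.mu).
Foot heads: 1, 3, 5, 6.
Primary stress on the rightmost head = syllable 6.
Secondary stress on 1, 3, 5: ˌreb.su.ˌti:.sa.ˌno:.ˈfruf.mu.

primary 6, secondary 1, 3, 5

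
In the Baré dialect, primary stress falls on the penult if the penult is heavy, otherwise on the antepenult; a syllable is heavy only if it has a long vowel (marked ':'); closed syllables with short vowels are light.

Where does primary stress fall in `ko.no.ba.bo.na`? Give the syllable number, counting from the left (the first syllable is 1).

3

Weights: 3 ba L, 4 bo L, 5 na L.
The penult (syllable 4, bo) is light, so stress falls on the antepenult (syllable 3, ba).
Primary stress: syllable 3 → ko.no.ˈba.bo.na.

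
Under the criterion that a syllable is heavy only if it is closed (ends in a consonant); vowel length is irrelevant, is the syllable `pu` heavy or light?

`pu`: short vowel, open (no coda). Open (no coda) → light.

light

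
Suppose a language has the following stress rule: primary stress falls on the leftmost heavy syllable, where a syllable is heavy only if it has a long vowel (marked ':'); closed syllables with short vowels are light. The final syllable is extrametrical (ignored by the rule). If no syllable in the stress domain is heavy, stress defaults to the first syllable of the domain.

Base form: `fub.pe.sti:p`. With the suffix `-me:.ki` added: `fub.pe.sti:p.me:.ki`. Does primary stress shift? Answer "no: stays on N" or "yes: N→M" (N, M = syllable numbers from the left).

Base `fub.pe.sti:p` (3 syllables):
  The final syllable (3, sti:p) is extrametrical; the stress domain is syllables 1–2.
  Weights: 1 fub L, 2 pe L.
  No heavy syllable in the domain; default to the first syllable of the domain = syllable 1.
  → primary stress on syllable 1.
Suffixed `fub.pe.sti:p.me:.ki` (5 syllables):
  The final syllable (5, ki) is extrametrical; the stress domain is syllables 1–4.
  Weights: 1 fub L, 2 pe L, 3 sti:p H, 4 me: H.
  Heavy syllables in the domain: 3, 4. The leftmost is syllable 3 (sti:p).
  → primary stress on syllable 3.

yes: 1→3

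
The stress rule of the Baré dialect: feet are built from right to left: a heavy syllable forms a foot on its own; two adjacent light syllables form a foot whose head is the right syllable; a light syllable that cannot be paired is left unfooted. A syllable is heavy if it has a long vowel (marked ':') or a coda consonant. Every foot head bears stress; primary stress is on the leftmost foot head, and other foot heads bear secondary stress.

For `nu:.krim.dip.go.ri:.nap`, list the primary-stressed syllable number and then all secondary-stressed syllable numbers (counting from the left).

primary 1, secondary 2, 3, 5, 6

Weights: 1 nu: H, 2 krim H, 3 dip H, 4 go L, 5 ri: H, 6 nap H.
Parse right to left (heavy = foot alone; LL = one foot; stranded L unfooted): (ˈnu:) (ˈkrim) (ˈdip) go (ˈri:) (ˈnap).
Foot heads: 1, 2, 3, 5, 6.
Primary stress on the leftmost head = syllable 1.
Secondary stress on 2, 3, 5, 6: ˈnu:.ˌkrim.ˌdip.go.ˌri:.ˌnap.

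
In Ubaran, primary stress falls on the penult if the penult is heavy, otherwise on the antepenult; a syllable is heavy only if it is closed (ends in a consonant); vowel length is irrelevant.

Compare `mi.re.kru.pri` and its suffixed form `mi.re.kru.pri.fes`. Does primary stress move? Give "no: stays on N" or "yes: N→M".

yes: 2→3

Base `mi.re.kru.pri` (4 syllables):
  Weights: 2 re L, 3 kru L, 4 pri L.
  The penult (syllable 3, kru) is light, so stress falls on the antepenult (syllable 2, re).
  → primary stress on syllable 2.
Suffixed `mi.re.kru.pri.fes` (5 syllables):
  Weights: 3 kru L, 4 pri L, 5 fes H.
  The penult (syllable 4, pri) is light, so stress falls on the antepenult (syllable 3, kru).
  → primary stress on syllable 3.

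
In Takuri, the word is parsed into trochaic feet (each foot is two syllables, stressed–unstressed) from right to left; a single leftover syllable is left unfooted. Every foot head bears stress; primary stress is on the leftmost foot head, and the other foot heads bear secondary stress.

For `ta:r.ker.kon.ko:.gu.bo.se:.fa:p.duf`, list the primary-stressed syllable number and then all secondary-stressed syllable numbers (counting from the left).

Parse right to left into trochaic (ˈσσ) feet: ta:r (ˈker.kon) (ˈko:.gu) (ˈbo.se:) (ˈfa:p.duf). Syllable 1 is left unfooted.
Foot heads (stressed positions): 2, 4, 6, 8.
End Rule Leftmost: primary stress on the leftmost head = syllable 2.
Secondary stress on 4, 6, 8: ta:r.ˈker.kon.ˌko:.gu.ˌbo.se:.ˌfa:p.duf.

primary 2, secondary 4, 6, 8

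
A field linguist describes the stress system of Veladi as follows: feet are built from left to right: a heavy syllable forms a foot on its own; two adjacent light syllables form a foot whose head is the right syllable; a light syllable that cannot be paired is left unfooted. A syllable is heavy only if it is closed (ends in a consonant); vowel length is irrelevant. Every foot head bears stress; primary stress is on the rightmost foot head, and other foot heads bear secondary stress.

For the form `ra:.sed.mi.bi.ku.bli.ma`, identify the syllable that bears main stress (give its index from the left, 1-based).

6

Weights: 1 ra: L, 2 sed H, 3 mi L, 4 bi L, 5 ku L, 6 bli L, 7 ma L.
Parse left to right (heavy = foot alone; LL = one foot; stranded L unfooted): ra: (ˈsed) (mi.ˈbi) (ku.ˈbli) ma.
Foot heads: 2, 4, 6.
Primary stress on the rightmost head = syllable 6.
Primary stress: syllable 6 → ra:.sed.mi.bi.ku.ˈbli.ma.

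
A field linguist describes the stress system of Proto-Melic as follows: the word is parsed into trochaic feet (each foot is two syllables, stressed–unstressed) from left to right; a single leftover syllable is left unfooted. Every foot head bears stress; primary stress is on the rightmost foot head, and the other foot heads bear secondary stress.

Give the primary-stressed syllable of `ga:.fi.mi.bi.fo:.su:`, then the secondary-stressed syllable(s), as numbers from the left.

primary 5, secondary 1, 3

Parse left to right into trochaic (ˈσσ) feet: (ˈga:.fi) (ˈmi.bi) (ˈfo:.su:).
Foot heads (stressed positions): 1, 3, 5.
End Rule Rightmost: primary stress on the rightmost head = syllable 5.
Secondary stress on 1, 3: ˌga:.fi.ˌmi.bi.ˈfo:.su:.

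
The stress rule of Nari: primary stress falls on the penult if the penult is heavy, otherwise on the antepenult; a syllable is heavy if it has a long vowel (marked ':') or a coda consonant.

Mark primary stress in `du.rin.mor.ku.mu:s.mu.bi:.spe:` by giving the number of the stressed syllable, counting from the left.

7

Weights: 6 mu L, 7 bi: H, 8 spe: H.
The penult (syllable 7, bi:) is heavy, so it takes stress.
Primary stress: syllable 7 → du.rin.mor.ku.mu:s.mu.ˈbi:.spe:.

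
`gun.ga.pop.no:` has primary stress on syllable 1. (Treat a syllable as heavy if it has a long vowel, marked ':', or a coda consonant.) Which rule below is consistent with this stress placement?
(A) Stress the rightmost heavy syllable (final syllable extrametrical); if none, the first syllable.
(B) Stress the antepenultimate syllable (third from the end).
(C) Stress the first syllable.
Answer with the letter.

Rule A → syllable 3 (observed: 1).
Rule B → syllable 2 (observed: 1).
Rule C → syllable 1 ✓.

C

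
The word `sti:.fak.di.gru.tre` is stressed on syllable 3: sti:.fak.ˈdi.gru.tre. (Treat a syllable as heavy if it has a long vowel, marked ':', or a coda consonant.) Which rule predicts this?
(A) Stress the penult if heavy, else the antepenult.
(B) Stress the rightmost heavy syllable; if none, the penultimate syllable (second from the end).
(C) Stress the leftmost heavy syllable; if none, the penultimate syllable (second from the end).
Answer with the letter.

A

Rule A → syllable 3 ✓.
Rule B → syllable 2 (observed: 3).
Rule C → syllable 1 (observed: 3).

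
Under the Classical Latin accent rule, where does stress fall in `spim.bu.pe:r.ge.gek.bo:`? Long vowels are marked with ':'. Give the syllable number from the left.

5

Classical Latin: stress the penult if heavy (long vowel or closed), else the antepenult.
Weights: 4 ge L, 5 gek H, 6 bo: H.
The penult (syllable 5, gek) is heavy, so it takes stress.
Stress on syllable 5: spim.bu.pe:r.ge.ˈgek.bo:.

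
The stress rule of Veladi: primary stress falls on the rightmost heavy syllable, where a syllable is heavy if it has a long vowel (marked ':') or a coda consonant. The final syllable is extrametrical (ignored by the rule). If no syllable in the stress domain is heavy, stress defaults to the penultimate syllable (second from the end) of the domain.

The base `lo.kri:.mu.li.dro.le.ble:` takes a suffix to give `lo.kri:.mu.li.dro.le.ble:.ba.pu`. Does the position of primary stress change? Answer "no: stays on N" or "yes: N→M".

yes: 2→7

Base `lo.kri:.mu.li.dro.le.ble:` (7 syllables):
  The final syllable (7, ble:) is extrametrical; the stress domain is syllables 1–6.
  Weights: 1 lo L, 2 kri: H, 3 mu L, 4 li L, 5 dro L, 6 le L.
  Heavy syllables in the domain: 2. The rightmost is syllable 2 (kri:).
  → primary stress on syllable 2.
Suffixed `lo.kri:.mu.li.dro.le.ble:.ba.pu` (9 syllables):
  The final syllable (9, pu) is extrametrical; the stress domain is syllables 1–8.
  Weights: 1 lo L, 2 kri: H, 3 mu L, 4 li L, 5 dro L, 6 le L, 7 ble: H, 8 ba L.
  Heavy syllables in the domain: 2, 7. The rightmost is syllable 7 (ble:).
  → primary stress on syllable 7.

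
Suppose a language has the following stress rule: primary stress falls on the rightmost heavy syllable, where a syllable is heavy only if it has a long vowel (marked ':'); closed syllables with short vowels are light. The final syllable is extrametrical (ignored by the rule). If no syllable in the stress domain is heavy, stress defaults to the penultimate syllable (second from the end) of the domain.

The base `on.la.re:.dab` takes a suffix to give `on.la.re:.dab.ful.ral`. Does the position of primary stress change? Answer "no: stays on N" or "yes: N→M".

no: stays on 3

Base `on.la.re:.dab` (4 syllables):
  The final syllable (4, dab) is extrametrical; the stress domain is syllables 1–3.
  Weights: 1 on L, 2 la L, 3 re: H.
  Heavy syllables in the domain: 3. The rightmost is syllable 3 (re:).
  → primary stress on syllable 3.
Suffixed `on.la.re:.dab.ful.ral` (6 syllables):
  The final syllable (6, ral) is extrametrical; the stress domain is syllables 1–5.
  Weights: 1 on L, 2 la L, 3 re: H, 4 dab L, 5 ful L.
  Heavy syllables in the domain: 3. The rightmost is syllable 3 (re:).
  → primary stress on syllable 3.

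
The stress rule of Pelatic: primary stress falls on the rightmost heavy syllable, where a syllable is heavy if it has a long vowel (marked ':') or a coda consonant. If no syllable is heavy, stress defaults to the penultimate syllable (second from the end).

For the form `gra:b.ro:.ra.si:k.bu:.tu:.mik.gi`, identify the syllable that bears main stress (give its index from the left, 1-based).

Weights: 1 gra:b H, 2 ro: H, 3 ra L, 4 si:k H, 5 bu: H, 6 tu: H, 7 mik H, 8 gi L.
Heavy syllables in the domain: 1, 2, 4, 5, 6, 7. The rightmost is syllable 7 (mik).
Primary stress: syllable 7 → gra:b.ro:.ra.si:k.bu:.tu:.ˈmik.gi.

7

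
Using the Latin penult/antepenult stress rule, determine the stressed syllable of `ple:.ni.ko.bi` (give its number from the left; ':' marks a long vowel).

2

Classical Latin: stress the penult if heavy (long vowel or closed), else the antepenult.
Weights: 2 ni L, 3 ko L, 4 bi L.
The penult (syllable 3, ko) is light, so stress falls on the antepenult (syllable 2, ni).
Stress on syllable 2: ple:.ˈni.ko.bi.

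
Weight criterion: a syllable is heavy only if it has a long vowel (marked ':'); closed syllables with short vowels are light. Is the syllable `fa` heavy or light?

light

`fa`: short vowel, open (no coda). Short vowel → light.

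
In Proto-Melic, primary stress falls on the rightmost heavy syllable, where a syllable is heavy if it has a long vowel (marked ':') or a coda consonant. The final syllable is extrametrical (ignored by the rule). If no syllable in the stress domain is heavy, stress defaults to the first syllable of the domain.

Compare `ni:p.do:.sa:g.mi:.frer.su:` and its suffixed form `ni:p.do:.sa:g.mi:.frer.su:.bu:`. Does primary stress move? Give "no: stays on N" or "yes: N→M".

yes: 5→6

Base `ni:p.do:.sa:g.mi:.frer.su:` (6 syllables):
  The final syllable (6, su:) is extrametrical; the stress domain is syllables 1–5.
  Weights: 1 ni:p H, 2 do: H, 3 sa:g H, 4 mi: H, 5 frer H.
  Heavy syllables in the domain: 1, 2, 3, 4, 5. The rightmost is syllable 5 (frer).
  → primary stress on syllable 5.
Suffixed `ni:p.do:.sa:g.mi:.frer.su:.bu:` (7 syllables):
  The final syllable (7, bu:) is extrametrical; the stress domain is syllables 1–6.
  Weights: 1 ni:p H, 2 do: H, 3 sa:g H, 4 mi: H, 5 frer H, 6 su: H.
  Heavy syllables in the domain: 1, 2, 3, 4, 5, 6. The rightmost is syllable 6 (su:).
  → primary stress on syllable 6.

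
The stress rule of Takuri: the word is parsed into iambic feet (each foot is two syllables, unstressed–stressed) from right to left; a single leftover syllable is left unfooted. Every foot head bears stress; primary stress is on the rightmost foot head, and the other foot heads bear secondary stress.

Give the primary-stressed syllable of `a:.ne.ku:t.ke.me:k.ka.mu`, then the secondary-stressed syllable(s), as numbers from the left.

Parse right to left into iambic (σˈσ) feet: a: (ne.ˈku:t) (ke.ˈme:k) (ka.ˈmu). Syllable 1 is left unfooted.
Foot heads (stressed positions): 3, 5, 7.
End Rule Rightmost: primary stress on the rightmost head = syllable 7.
Secondary stress on 3, 5: a:.ne.ˌku:t.ke.ˌme:k.ka.ˈmu.

primary 7, secondary 3, 5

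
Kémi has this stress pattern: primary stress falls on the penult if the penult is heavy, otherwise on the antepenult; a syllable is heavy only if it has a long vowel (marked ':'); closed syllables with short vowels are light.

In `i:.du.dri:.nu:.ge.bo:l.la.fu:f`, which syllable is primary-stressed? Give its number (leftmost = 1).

Weights: 6 bo:l H, 7 la L, 8 fu:f H.
The penult (syllable 7, la) is light, so stress falls on the antepenult (syllable 6, bo:l).
Primary stress: syllable 6 → i:.du.dri:.nu:.ge.ˈbo:l.la.fu:f.

6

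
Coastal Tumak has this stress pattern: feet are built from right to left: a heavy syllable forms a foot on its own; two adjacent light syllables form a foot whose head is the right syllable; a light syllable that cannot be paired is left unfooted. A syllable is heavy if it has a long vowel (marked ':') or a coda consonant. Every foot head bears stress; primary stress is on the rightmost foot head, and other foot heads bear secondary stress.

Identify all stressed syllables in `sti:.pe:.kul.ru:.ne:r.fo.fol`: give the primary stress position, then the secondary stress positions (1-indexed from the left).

Weights: 1 sti: H, 2 pe: H, 3 kul H, 4 ru: H, 5 ne:r H, 6 fo L, 7 fol H.
Parse right to left (heavy = foot alone; LL = one foot; stranded L unfooted): (ˈsti:) (ˈpe:) (ˈkul) (ˈru:) (ˈne:r) fo (ˈfol).
Foot heads: 1, 2, 3, 4, 5, 7.
Primary stress on the rightmost head = syllable 7.
Secondary stress on 1, 2, 3, 4, 5: ˌsti:.ˌpe:.ˌkul.ˌru:.ˌne:r.fo.ˈfol.

primary 7, secondary 1, 2, 3, 4, 5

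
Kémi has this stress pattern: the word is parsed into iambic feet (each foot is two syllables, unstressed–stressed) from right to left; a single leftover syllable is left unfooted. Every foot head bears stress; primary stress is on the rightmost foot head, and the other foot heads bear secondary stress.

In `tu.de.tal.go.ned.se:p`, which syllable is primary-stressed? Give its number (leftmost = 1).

6

Parse right to left into iambic (σˈσ) feet: (tu.ˈde) (tal.ˈgo) (ned.ˈse:p).
Foot heads (stressed positions): 2, 4, 6.
End Rule Rightmost: primary stress on the rightmost head = syllable 6.
Primary stress: syllable 6 → tu.de.tal.go.ned.ˈse:p.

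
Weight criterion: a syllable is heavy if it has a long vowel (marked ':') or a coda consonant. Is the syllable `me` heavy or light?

light

`me`: short vowel, open (no coda). Short vowel, open → light.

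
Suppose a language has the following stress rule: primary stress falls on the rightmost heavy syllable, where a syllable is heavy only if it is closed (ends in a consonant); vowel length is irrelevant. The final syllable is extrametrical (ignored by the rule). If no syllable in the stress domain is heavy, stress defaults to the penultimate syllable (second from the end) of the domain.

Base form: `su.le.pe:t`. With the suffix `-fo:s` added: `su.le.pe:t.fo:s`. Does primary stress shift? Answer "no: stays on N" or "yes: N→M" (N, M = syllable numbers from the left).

Base `su.le.pe:t` (3 syllables):
  The final syllable (3, pe:t) is extrametrical; the stress domain is syllables 1–2.
  Weights: 1 su L, 2 le L.
  No heavy syllable in the domain; default to the penultimate syllable (second from the end) of the domain = syllable 1.
  → primary stress on syllable 1.
Suffixed `su.le.pe:t.fo:s` (4 syllables):
  The final syllable (4, fo:s) is extrametrical; the stress domain is syllables 1–3.
  Weights: 1 su L, 2 le L, 3 pe:t H.
  Heavy syllables in the domain: 3. The rightmost is syllable 3 (pe:t).
  → primary stress on syllable 3.

yes: 1→3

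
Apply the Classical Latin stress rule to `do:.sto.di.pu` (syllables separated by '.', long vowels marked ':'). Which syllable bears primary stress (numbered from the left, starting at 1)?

2

Classical Latin: stress the penult if heavy (long vowel or closed), else the antepenult.
Weights: 2 sto L, 3 di L, 4 pu L.
The penult (syllable 3, di) is light, so stress falls on the antepenult (syllable 2, sto).
Stress on syllable 2: do:.ˈsto.di.pu.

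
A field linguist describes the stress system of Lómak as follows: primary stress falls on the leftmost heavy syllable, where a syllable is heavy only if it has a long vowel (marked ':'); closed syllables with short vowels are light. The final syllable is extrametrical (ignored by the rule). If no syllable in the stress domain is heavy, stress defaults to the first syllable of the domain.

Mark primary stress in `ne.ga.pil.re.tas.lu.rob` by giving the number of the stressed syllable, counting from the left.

The final syllable (7, rob) is extrametrical; the stress domain is syllables 1–6.
Weights: 1 ne L, 2 ga L, 3 pil L, 4 re L, 5 tas L, 6 lu L.
No heavy syllable in the domain; default to the first syllable of the domain = syllable 1.
Primary stress: syllable 1 → ˈne.ga.pil.re.tas.lu.rob.

1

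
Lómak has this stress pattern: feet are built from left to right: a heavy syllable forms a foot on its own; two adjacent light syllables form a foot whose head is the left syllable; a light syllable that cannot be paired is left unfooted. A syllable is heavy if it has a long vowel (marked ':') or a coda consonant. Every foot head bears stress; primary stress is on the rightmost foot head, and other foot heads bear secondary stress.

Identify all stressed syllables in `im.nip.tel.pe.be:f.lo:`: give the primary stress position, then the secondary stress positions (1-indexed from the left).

primary 6, secondary 1, 2, 3, 5

Weights: 1 im H, 2 nip H, 3 tel H, 4 pe L, 5 be:f H, 6 lo: H.
Parse left to right (heavy = foot alone; LL = one foot; stranded L unfooted): (ˈim) (ˈnip) (ˈtel) pe (ˈbe:f) (ˈlo:).
Foot heads: 1, 2, 3, 5, 6.
Primary stress on the rightmost head = syllable 6.
Secondary stress on 1, 2, 3, 5: ˌim.ˌnip.ˌtel.pe.ˌbe:f.ˈlo:.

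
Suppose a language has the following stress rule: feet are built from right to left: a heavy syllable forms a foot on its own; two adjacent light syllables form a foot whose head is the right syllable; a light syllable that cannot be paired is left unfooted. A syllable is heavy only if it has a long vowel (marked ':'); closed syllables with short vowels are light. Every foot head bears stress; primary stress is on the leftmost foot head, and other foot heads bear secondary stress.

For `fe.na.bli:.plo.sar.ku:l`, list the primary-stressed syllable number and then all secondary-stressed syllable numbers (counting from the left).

Weights: 1 fe L, 2 na L, 3 bli: H, 4 plo L, 5 sar L, 6 ku:l H.
Parse right to left (heavy = foot alone; LL = one foot; stranded L unfooted): (fe.ˈna) (ˈbli:) (plo.ˈsar) (ˈku:l).
Foot heads: 2, 3, 5, 6.
Primary stress on the leftmost head = syllable 2.
Secondary stress on 3, 5, 6: fe.ˈna.ˌbli:.plo.ˌsar.ˌku:l.

primary 2, secondary 3, 5, 6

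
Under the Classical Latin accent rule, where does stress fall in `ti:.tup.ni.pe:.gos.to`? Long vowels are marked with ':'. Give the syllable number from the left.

Classical Latin: stress the penult if heavy (long vowel or closed), else the antepenult.
Weights: 4 pe: H, 5 gos H, 6 to L.
The penult (syllable 5, gos) is heavy, so it takes stress.
Stress on syllable 5: ti:.tup.ni.pe:.ˈgos.to.

5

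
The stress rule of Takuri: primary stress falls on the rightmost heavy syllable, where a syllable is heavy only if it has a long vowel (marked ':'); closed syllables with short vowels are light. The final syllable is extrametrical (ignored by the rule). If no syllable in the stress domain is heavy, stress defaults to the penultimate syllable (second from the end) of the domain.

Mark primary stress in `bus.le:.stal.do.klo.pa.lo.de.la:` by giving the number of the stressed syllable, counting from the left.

The final syllable (9, la:) is extrametrical; the stress domain is syllables 1–8.
Weights: 1 bus L, 2 le: H, 3 stal L, 4 do L, 5 klo L, 6 pa L, 7 lo L, 8 de L.
Heavy syllables in the domain: 2. The rightmost is syllable 2 (le:).
Primary stress: syllable 2 → bus.ˈle:.stal.do.klo.pa.lo.de.la:.

2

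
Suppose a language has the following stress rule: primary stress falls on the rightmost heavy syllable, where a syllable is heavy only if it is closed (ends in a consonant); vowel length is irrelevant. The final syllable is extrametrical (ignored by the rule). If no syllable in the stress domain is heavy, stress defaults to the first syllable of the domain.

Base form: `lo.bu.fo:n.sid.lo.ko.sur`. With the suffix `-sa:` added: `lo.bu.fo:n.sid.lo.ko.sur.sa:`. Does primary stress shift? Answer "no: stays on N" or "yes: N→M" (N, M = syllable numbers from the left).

Base `lo.bu.fo:n.sid.lo.ko.sur` (7 syllables):
  The final syllable (7, sur) is extrametrical; the stress domain is syllables 1–6.
  Weights: 1 lo L, 2 bu L, 3 fo:n H, 4 sid H, 5 lo L, 6 ko L.
  Heavy syllables in the domain: 3, 4. The rightmost is syllable 4 (sid).
  → primary stress on syllable 4.
Suffixed `lo.bu.fo:n.sid.lo.ko.sur.sa:` (8 syllables):
  The final syllable (8, sa:) is extrametrical; the stress domain is syllables 1–7.
  Weights: 1 lo L, 2 bu L, 3 fo:n H, 4 sid H, 5 lo L, 6 ko L, 7 sur H.
  Heavy syllables in the domain: 3, 4, 7. The rightmost is syllable 7 (sur).
  → primary stress on syllable 7.

yes: 4→7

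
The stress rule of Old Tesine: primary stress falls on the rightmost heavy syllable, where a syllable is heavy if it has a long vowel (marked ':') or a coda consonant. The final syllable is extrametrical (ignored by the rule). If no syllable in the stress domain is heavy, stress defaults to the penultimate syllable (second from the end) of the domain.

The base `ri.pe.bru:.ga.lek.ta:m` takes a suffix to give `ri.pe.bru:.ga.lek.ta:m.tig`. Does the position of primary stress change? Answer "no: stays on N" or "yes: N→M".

Base `ri.pe.bru:.ga.lek.ta:m` (6 syllables):
  The final syllable (6, ta:m) is extrametrical; the stress domain is syllables 1–5.
  Weights: 1 ri L, 2 pe L, 3 bru: H, 4 ga L, 5 lek H.
  Heavy syllables in the domain: 3, 5. The rightmost is syllable 5 (lek).
  → primary stress on syllable 5.
Suffixed `ri.pe.bru:.ga.lek.ta:m.tig` (7 syllables):
  The final syllable (7, tig) is extrametrical; the stress domain is syllables 1–6.
  Weights: 1 ri L, 2 pe L, 3 bru: H, 4 ga L, 5 lek H, 6 ta:m H.
  Heavy syllables in the domain: 3, 5, 6. The rightmost is syllable 6 (ta:m).
  → primary stress on syllable 6.

yes: 5→6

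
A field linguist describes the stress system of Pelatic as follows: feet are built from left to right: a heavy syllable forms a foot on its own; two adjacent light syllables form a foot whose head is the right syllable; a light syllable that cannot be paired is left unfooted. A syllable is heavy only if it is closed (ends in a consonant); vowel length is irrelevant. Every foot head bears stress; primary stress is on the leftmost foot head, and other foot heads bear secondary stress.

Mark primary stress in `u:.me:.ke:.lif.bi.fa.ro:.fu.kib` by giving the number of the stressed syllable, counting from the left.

Weights: 1 u: L, 2 me: L, 3 ke: L, 4 lif H, 5 bi L, 6 fa L, 7 ro: L, 8 fu L, 9 kib H.
Parse left to right (heavy = foot alone; LL = one foot; stranded L unfooted): (u:.ˈme:) ke: (ˈlif) (bi.ˈfa) (ro:.ˈfu) (ˈkib).
Foot heads: 2, 4, 6, 8, 9.
Primary stress on the leftmost head = syllable 2.
Primary stress: syllable 2 → u:.ˈme:.ke:.lif.bi.fa.ro:.fu.kib.

2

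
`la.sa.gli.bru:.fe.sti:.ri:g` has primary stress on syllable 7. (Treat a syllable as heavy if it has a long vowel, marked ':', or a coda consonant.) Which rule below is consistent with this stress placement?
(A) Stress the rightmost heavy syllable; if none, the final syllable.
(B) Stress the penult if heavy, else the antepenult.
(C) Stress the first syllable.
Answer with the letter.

Rule A → syllable 7 ✓.
Rule B → syllable 6 (observed: 7).
Rule C → syllable 1 (observed: 7).

A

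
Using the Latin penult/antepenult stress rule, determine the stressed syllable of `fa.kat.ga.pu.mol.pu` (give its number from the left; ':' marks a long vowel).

5

Classical Latin: stress the penult if heavy (long vowel or closed), else the antepenult.
Weights: 4 pu L, 5 mol H, 6 pu L.
The penult (syllable 5, mol) is heavy, so it takes stress.
Stress on syllable 5: fa.kat.ga.pu.ˈmol.pu.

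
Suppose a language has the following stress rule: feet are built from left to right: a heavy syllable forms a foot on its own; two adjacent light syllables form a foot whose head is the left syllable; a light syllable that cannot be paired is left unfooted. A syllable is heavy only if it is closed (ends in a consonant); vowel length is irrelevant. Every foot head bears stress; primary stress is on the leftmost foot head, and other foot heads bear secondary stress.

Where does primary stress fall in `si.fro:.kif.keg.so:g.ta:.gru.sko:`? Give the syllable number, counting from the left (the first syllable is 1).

Weights: 1 si L, 2 fro: L, 3 kif H, 4 keg H, 5 so:g H, 6 ta: L, 7 gru L, 8 sko: L.
Parse left to right (heavy = foot alone; LL = one foot; stranded L unfooted): (ˈsi.fro:) (ˈkif) (ˈkeg) (ˈso:g) (ˈta:.gru) sko:.
Foot heads: 1, 3, 4, 5, 6.
Primary stress on the leftmost head = syllable 1.
Primary stress: syllable 1 → ˈsi.fro:.kif.keg.so:g.ta:.gru.sko:.

1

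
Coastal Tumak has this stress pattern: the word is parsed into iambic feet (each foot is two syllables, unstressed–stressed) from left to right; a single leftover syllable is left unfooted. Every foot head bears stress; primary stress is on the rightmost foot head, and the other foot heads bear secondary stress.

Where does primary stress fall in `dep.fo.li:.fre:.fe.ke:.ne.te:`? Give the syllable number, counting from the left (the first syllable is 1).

Parse left to right into iambic (σˈσ) feet: (dep.ˈfo) (li:.ˈfre:) (fe.ˈke:) (ne.ˈte:).
Foot heads (stressed positions): 2, 4, 6, 8.
End Rule Rightmost: primary stress on the rightmost head = syllable 8.
Primary stress: syllable 8 → dep.fo.li:.fre:.fe.ke:.ne.ˈte:.

8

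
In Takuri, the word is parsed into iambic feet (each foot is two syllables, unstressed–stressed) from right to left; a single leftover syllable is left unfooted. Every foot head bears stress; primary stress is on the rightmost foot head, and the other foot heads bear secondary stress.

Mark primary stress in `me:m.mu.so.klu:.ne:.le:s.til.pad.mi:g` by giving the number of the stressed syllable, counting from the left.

Parse right to left into iambic (σˈσ) feet: me:m (mu.ˈso) (klu:.ˈne:) (le:s.ˈtil) (pad.ˈmi:g). Syllable 1 is left unfooted.
Foot heads (stressed positions): 3, 5, 7, 9.
End Rule Rightmost: primary stress on the rightmost head = syllable 9.
Primary stress: syllable 9 → me:m.mu.so.klu:.ne:.le:s.til.pad.ˈmi:g.

9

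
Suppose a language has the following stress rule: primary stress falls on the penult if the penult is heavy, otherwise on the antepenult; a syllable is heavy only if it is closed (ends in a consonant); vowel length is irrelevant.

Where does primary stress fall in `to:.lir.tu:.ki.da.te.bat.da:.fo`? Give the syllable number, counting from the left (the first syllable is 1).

Weights: 7 bat H, 8 da: L, 9 fo L.
The penult (syllable 8, da:) is light, so stress falls on the antepenult (syllable 7, bat).
Primary stress: syllable 7 → to:.lir.tu:.ki.da.te.ˈbat.da:.fo.

7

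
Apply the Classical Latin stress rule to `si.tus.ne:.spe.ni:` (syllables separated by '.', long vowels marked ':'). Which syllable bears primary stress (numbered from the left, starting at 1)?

Classical Latin: stress the penult if heavy (long vowel or closed), else the antepenult.
Weights: 3 ne: H, 4 spe L, 5 ni: H.
The penult (syllable 4, spe) is light, so stress falls on the antepenult (syllable 3, ne:).
Stress on syllable 3: si.tus.ˈne:.spe.ni:.

3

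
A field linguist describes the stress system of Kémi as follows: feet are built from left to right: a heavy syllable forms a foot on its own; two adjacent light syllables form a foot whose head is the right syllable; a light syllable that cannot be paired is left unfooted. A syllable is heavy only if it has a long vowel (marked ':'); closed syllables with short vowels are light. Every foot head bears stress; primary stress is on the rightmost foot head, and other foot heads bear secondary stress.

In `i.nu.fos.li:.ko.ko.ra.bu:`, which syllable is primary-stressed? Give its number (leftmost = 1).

8

Weights: 1 i L, 2 nu L, 3 fos L, 4 li: H, 5 ko L, 6 ko L, 7 ra L, 8 bu: H.
Parse left to right (heavy = foot alone; LL = one foot; stranded L unfooted): (i.ˈnu) fos (ˈli:) (ko.ˈko) ra (ˈbu:).
Foot heads: 2, 4, 6, 8.
Primary stress on the rightmost head = syllable 8.
Primary stress: syllable 8 → i.nu.fos.li:.ko.ko.ra.ˈbu:.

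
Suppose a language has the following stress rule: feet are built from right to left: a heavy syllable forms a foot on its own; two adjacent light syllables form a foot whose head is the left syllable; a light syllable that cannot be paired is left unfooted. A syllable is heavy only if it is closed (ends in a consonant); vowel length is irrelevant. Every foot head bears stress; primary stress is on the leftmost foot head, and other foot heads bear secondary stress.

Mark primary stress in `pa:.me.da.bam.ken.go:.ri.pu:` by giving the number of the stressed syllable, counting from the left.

Weights: 1 pa: L, 2 me L, 3 da L, 4 bam H, 5 ken H, 6 go: L, 7 ri L, 8 pu: L.
Parse right to left (heavy = foot alone; LL = one foot; stranded L unfooted): pa: (ˈme.da) (ˈbam) (ˈken) go: (ˈri.pu:).
Foot heads: 2, 4, 5, 7.
Primary stress on the leftmost head = syllable 2.
Primary stress: syllable 2 → pa:.ˈme.da.bam.ken.go:.ri.pu:.

2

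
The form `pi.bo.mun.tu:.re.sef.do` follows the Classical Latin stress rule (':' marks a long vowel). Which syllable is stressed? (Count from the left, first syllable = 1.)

6

Classical Latin: stress the penult if heavy (long vowel or closed), else the antepenult.
Weights: 5 re L, 6 sef H, 7 do L.
The penult (syllable 6, sef) is heavy, so it takes stress.
Stress on syllable 6: pi.bo.mun.tu:.re.ˈsef.do.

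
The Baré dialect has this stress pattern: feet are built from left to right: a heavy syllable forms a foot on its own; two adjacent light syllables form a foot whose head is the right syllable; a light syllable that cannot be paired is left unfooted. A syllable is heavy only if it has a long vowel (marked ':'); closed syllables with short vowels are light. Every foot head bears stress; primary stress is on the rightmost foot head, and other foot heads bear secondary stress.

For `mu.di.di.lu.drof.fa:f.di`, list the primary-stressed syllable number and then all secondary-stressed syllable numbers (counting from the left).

Weights: 1 mu L, 2 di L, 3 di L, 4 lu L, 5 drof L, 6 fa:f H, 7 di L.
Parse left to right (heavy = foot alone; LL = one foot; stranded L unfooted): (mu.ˈdi) (di.ˈlu) drof (ˈfa:f) di.
Foot heads: 2, 4, 6.
Primary stress on the rightmost head = syllable 6.
Secondary stress on 2, 4: mu.ˌdi.di.ˌlu.drof.ˈfa:f.di.

primary 6, secondary 2, 4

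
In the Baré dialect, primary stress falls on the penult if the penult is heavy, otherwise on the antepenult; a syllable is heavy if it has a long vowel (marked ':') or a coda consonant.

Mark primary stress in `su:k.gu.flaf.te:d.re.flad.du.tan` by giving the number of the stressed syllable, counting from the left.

6

Weights: 6 flad H, 7 du L, 8 tan H.
The penult (syllable 7, du) is light, so stress falls on the antepenult (syllable 6, flad).
Primary stress: syllable 6 → su:k.gu.flaf.te:d.re.ˈflad.du.tan.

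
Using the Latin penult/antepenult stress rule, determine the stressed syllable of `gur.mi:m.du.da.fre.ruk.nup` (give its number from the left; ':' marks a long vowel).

6

Classical Latin: stress the penult if heavy (long vowel or closed), else the antepenult.
Weights: 5 fre L, 6 ruk H, 7 nup H.
The penult (syllable 6, ruk) is heavy, so it takes stress.
Stress on syllable 6: gur.mi:m.du.da.fre.ˈruk.nup.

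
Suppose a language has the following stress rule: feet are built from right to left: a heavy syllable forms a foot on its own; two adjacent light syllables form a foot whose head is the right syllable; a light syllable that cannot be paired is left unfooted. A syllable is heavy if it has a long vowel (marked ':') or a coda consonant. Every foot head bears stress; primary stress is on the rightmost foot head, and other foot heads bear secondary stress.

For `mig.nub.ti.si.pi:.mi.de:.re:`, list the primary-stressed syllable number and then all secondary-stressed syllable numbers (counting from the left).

primary 8, secondary 1, 2, 4, 5, 7

Weights: 1 mig H, 2 nub H, 3 ti L, 4 si L, 5 pi: H, 6 mi L, 7 de: H, 8 re: H.
Parse right to left (heavy = foot alone; LL = one foot; stranded L unfooted): (ˈmig) (ˈnub) (ti.ˈsi) (ˈpi:) mi (ˈde:) (ˈre:).
Foot heads: 1, 2, 4, 5, 7, 8.
Primary stress on the rightmost head = syllable 8.
Secondary stress on 1, 2, 4, 5, 7: ˌmig.ˌnub.ti.ˌsi.ˌpi:.mi.ˌde:.ˈre:.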